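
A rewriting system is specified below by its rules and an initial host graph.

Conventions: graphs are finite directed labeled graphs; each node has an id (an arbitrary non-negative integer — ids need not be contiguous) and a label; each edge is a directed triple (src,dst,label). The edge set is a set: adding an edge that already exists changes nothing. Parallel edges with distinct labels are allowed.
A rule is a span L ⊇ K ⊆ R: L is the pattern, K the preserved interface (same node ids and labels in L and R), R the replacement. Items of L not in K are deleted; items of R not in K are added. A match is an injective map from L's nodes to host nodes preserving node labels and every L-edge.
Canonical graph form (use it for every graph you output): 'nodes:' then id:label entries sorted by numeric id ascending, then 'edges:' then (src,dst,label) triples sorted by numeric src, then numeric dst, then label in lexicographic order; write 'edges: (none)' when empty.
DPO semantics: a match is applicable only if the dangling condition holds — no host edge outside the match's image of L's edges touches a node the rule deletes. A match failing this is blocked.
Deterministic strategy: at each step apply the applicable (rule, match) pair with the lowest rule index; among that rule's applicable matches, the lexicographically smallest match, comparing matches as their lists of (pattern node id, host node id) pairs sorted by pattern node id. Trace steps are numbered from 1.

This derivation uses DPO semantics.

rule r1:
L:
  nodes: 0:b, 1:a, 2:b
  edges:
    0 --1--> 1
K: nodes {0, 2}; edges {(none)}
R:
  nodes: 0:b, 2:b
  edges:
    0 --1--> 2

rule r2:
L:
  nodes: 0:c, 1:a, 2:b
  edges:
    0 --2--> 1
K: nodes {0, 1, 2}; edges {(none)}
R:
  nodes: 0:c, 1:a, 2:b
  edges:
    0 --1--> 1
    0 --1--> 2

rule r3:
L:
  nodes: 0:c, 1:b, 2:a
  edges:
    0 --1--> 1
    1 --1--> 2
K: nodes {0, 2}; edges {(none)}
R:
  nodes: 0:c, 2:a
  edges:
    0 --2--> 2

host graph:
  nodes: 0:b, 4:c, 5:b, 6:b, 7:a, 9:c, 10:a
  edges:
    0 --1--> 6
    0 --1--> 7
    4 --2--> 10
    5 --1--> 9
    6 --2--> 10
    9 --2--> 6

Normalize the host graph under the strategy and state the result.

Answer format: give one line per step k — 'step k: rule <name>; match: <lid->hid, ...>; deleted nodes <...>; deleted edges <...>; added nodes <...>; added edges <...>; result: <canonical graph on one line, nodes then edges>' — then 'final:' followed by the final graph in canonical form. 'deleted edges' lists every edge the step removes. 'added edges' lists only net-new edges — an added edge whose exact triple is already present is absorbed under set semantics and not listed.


step 1: rule r1; match: 0->0, 1->7, 2->5; deleted nodes 7; deleted edges (0,7,1); added nodes (none); added edges (0,5,1); result: nodes: 0:b, 4:c, 5:b, 6:b, 9:c, 10:a edges: (0,5,1); (0,6,1); (4,10,2); (5,9,1); (6,10,2); (9,6,2)
step 2: rule r2; match: 0->4, 1->10, 2->0; deleted nodes (none); deleted edges (4,10,2); added nodes (none); added edges (4,0,1); (4,10,1); result: nodes: 0:b, 4:c, 5:b, 6:b, 9:c, 10:a edges: (0,5,1); (0,6,1); (4,0,1); (4,10,1); (5,9,1); (6,10,2); (9,6,2)
final:
nodes: 0:b, 4:c, 5:b, 6:b, 9:c, 10:a
edges: (0,5,1); (0,6,1); (4,0,1); (4,10,1); (5,9,1); (6,10,2); (9,6,2)


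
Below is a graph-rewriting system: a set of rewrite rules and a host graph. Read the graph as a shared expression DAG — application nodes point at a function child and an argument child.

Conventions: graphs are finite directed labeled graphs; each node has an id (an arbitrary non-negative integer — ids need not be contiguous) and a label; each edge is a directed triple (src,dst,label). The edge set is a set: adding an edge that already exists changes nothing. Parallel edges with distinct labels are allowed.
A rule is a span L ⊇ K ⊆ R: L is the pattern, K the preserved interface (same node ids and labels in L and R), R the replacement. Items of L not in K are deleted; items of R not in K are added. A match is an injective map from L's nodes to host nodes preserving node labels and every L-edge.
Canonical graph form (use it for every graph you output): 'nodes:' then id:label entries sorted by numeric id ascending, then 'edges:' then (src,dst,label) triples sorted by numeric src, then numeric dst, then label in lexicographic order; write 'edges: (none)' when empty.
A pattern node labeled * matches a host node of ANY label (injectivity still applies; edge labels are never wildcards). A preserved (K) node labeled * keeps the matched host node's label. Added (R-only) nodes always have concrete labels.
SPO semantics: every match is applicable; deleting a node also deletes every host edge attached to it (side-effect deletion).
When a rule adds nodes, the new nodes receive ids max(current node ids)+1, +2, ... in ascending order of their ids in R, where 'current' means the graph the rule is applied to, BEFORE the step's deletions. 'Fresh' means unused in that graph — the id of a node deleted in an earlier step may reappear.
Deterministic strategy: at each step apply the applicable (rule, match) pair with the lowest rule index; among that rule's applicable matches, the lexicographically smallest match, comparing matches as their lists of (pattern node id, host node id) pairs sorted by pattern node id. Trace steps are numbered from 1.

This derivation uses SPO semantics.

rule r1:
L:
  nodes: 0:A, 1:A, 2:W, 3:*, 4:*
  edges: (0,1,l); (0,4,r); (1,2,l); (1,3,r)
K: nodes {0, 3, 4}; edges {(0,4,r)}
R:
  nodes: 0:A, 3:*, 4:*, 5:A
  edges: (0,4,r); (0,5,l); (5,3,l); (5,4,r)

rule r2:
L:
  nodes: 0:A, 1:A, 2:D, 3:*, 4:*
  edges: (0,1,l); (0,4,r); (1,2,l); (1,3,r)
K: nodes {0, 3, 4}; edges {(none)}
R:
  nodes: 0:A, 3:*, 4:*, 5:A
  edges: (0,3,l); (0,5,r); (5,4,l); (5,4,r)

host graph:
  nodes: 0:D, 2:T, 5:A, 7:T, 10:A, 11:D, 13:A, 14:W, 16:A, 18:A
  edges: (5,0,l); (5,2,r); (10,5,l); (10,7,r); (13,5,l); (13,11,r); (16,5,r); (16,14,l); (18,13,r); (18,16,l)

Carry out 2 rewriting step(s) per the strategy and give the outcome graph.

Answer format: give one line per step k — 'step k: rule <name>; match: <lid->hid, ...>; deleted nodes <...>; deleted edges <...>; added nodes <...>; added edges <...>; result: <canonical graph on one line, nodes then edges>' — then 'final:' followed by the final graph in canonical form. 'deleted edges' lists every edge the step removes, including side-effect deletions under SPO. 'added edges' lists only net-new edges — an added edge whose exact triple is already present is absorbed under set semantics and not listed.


step 1: rule r1; match: 0->18, 1->16, 2->14, 3->5, 4->13; deleted nodes 14, 16; deleted edges (16,5,r); (16,14,l); (18,16,l); added nodes 19; added edges (18,19,l); (19,5,l); (19,13,r); result: nodes: 0:D, 2:T, 5:A, 7:T, 10:A, 11:D, 13:A, 18:A, 19:A edges: (5,0,l); (5,2,r); (10,5,l); (10,7,r); (13,5,l); (13,11,r); (18,13,r); (18,19,l); (19,5,l); (19,13,r)
step 2: rule r2; match: 0->10, 1->5, 2->0, 3->2, 4->7; deleted nodes 0, 5; deleted edges (5,0,l); (5,2,r); (10,5,l); (10,7,r); (13,5,l); (19,5,l); added nodes 20; added edges (10,2,l); (10,20,r); (20,7,l); (20,7,r); result: nodes: 2:T, 7:T, 10:A, 11:D, 13:A, 18:A, 19:A, 20:A edges: (10,2,l); (10,20,r); (13,11,r); (18,13,r); (18,19,l); (19,13,r); (20,7,l); (20,7,r)
final:
nodes: 2:T, 7:T, 10:A, 11:D, 13:A, 18:A, 19:A, 20:A
edges: (10,2,l); (10,20,r); (13,11,r); (18,13,r); (18,19,l); (19,13,r); (20,7,l); (20,7,r)


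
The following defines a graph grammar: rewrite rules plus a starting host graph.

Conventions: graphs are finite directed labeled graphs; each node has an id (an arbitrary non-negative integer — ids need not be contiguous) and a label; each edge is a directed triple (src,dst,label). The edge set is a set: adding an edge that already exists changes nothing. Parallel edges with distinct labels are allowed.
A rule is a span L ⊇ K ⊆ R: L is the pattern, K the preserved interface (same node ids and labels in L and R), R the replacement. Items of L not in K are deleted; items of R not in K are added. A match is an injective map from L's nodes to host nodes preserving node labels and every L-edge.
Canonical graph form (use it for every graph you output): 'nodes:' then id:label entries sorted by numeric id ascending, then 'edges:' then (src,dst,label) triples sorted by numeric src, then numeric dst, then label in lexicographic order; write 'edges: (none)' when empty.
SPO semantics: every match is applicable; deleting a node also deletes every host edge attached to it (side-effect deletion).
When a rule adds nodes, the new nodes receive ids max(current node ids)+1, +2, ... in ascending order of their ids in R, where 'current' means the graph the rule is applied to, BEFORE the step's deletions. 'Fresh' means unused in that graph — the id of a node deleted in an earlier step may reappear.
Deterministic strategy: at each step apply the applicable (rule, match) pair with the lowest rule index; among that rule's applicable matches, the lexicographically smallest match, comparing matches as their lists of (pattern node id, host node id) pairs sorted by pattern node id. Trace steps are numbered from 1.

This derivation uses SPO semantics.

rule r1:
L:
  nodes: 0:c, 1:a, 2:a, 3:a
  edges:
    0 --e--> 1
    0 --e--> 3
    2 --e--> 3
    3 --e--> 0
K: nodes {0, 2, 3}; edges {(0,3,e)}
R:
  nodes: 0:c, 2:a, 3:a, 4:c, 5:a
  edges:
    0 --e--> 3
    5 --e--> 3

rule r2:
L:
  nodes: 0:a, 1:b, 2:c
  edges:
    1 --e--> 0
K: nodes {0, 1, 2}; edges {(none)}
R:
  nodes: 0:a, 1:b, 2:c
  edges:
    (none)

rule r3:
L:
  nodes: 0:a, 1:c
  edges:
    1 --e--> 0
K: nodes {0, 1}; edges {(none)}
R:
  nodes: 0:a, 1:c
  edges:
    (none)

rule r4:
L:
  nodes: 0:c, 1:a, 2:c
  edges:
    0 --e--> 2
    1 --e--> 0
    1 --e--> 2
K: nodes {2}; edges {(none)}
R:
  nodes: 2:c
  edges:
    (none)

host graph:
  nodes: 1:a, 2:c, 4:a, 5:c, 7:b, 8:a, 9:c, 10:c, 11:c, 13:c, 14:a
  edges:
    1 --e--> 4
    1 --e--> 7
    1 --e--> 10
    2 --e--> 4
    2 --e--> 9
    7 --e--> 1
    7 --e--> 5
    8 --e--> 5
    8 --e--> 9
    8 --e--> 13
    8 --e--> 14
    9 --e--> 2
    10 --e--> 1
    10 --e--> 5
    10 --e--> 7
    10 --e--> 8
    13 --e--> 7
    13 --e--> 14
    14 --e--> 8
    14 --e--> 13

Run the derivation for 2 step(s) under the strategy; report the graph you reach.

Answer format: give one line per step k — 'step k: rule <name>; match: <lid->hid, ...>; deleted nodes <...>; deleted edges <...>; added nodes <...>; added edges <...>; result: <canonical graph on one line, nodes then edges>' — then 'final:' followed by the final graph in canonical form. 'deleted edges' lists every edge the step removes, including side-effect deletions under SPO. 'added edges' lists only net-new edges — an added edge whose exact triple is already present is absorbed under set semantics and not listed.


step 1: rule r2; match: 0->1, 1->7, 2->2; deleted nodes (none); deleted edges (7,1,e); added nodes (none); added edges (none); result: nodes: 1:a, 2:c, 4:a, 5:c, 7:b, 8:a, 9:c, 10:c, 11:c, 13:c, 14:a edges: (1,4,e); (1,7,e); (1,10,e); (2,4,e); (2,9,e); (7,5,e); (8,5,e); (8,9,e); (8,13,e); (8,14,e); (9,2,e); (10,1,e); (10,5,e); (10,7,e); (10,8,e); (13,7,e); (13,14,e); (14,8,e); (14,13,e)
step 2: rule r3; match: 0->1, 1->10; deleted nodes (none); deleted edges (10,1,e); added nodes (none); added edges (none); result: nodes: 1:a, 2:c, 4:a, 5:c, 7:b, 8:a, 9:c, 10:c, 11:c, 13:c, 14:a edges: (1,4,e); (1,7,e); (1,10,e); (2,4,e); (2,9,e); (7,5,e); (8,5,e); (8,9,e); (8,13,e); (8,14,e); (9,2,e); (10,5,e); (10,7,e); (10,8,e); (13,7,e); (13,14,e); (14,8,e); (14,13,e)
final:
nodes: 1:a, 2:c, 4:a, 5:c, 7:b, 8:a, 9:c, 10:c, 11:c, 13:c, 14:a
edges: (1,4,e); (1,7,e); (1,10,e); (2,4,e); (2,9,e); (7,5,e); (8,5,e); (8,9,e); (8,13,e); (8,14,e); (9,2,e); (10,5,e); (10,7,e); (10,8,e); (13,7,e); (13,14,e); (14,8,e); (14,13,e)


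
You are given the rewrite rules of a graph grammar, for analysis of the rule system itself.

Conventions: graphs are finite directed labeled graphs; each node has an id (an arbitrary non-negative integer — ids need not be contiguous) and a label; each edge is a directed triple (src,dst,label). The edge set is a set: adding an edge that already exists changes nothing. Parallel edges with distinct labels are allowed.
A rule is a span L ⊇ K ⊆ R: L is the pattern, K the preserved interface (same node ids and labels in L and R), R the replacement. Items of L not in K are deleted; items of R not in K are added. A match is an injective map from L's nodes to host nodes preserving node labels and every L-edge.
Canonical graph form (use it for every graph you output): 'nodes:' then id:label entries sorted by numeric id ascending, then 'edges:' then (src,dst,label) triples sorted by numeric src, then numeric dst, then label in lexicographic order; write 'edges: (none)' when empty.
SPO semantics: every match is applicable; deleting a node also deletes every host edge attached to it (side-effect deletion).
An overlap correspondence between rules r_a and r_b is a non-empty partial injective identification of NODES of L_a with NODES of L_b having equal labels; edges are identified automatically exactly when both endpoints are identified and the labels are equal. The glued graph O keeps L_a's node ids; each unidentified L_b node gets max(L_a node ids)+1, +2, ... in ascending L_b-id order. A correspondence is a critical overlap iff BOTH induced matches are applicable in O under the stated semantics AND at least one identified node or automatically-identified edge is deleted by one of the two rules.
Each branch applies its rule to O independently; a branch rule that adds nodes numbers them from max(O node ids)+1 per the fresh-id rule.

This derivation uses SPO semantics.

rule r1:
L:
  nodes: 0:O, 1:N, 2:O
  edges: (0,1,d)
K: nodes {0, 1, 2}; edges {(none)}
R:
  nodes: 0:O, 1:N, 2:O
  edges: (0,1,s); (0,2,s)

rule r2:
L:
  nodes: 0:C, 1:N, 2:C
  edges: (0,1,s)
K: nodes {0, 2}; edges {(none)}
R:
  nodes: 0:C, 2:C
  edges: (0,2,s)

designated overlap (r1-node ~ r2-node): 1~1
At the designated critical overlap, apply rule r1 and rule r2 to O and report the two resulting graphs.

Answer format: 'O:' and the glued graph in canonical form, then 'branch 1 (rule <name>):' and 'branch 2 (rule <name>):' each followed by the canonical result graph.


O:
nodes: 0:O, 1:N, 2:O, 3:C, 4:C
edges: (0,1,d); (3,1,s)
branch 1 (rule r1):
nodes: 0:O, 1:N, 2:O, 3:C, 4:C
edges: (0,1,s); (0,2,s); (3,1,s)
branch 2 (rule r2):
nodes: 0:O, 2:O, 3:C, 4:C
edges: (3,4,s)


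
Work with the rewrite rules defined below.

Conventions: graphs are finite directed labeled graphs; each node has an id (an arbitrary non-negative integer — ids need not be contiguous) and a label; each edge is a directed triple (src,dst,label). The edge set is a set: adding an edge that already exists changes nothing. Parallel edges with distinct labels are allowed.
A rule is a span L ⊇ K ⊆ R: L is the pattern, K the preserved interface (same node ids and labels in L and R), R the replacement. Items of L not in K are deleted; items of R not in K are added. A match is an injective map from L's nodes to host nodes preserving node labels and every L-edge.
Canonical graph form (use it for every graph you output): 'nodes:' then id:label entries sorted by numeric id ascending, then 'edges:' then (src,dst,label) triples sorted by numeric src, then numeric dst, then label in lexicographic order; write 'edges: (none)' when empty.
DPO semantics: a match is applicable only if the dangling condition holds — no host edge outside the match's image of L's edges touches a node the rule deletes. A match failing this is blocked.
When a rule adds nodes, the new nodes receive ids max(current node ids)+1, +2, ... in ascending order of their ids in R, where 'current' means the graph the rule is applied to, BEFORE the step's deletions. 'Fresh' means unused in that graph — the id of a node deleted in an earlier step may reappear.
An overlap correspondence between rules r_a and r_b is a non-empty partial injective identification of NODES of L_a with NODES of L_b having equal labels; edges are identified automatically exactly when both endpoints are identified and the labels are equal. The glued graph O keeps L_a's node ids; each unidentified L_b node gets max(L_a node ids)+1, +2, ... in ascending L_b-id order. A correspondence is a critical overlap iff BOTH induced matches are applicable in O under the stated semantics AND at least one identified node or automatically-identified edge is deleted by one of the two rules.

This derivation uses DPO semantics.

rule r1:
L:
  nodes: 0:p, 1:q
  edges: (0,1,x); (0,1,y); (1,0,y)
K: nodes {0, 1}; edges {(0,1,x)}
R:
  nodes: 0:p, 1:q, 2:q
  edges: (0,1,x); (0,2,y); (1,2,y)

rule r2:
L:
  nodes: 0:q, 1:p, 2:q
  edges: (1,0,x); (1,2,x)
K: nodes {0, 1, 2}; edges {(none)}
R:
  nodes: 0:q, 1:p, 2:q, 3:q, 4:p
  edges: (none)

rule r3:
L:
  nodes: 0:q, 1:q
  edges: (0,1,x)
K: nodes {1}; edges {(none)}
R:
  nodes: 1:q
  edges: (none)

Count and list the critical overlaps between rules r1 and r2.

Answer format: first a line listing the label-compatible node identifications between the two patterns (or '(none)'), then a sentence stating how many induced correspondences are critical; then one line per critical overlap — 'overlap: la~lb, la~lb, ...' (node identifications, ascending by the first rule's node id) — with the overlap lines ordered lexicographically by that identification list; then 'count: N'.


label-compatible node identifications between L(r1) and L(r2): 0~1, 1~0, 1~2
2 of the induced correspondences are critical overlaps of r1 and r2.
overlap: 0~1, 1~0
overlap: 0~1, 1~2
count: 2


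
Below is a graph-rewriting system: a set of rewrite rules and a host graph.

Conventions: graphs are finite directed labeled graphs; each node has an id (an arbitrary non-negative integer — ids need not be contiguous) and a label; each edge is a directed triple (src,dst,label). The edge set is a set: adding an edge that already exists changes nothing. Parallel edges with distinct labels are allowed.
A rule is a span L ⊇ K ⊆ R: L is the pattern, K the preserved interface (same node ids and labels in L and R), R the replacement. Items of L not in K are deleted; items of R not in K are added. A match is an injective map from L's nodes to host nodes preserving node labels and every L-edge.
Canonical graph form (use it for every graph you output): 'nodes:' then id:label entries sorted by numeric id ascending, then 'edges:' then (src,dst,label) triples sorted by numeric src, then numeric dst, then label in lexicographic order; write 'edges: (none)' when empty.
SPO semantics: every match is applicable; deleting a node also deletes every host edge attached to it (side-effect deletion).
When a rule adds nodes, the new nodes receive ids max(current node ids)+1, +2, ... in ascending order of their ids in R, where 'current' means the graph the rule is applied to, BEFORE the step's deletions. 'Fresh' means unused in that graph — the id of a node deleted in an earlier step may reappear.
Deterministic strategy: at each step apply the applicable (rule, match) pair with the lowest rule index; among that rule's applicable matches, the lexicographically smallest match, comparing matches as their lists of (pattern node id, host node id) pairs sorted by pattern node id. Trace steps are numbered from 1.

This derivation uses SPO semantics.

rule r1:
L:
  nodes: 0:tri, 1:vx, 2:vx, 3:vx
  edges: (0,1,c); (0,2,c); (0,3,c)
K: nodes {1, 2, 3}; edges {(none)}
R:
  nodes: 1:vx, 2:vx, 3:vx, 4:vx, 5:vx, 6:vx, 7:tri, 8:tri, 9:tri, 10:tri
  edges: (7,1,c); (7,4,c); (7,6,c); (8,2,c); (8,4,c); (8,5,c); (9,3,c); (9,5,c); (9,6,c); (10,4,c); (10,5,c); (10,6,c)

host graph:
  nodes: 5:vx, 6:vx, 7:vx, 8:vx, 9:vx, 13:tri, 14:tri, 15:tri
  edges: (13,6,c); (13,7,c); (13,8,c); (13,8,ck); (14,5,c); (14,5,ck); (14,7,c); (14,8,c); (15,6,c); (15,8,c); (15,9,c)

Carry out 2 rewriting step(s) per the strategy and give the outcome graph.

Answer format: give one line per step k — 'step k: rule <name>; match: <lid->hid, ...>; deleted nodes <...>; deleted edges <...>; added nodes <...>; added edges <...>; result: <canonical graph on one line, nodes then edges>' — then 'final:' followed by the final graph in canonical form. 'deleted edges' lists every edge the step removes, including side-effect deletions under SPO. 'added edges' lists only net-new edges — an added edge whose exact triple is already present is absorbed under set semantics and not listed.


step 1: rule r1; match: 0->13, 1->6, 2->7, 3->8; deleted nodes 13; deleted edges (13,6,c); (13,7,c); (13,8,c); (13,8,ck); added nodes 16, 17, 18, 19, 20, 21, 22; added edges (19,6,c); (19,16,c); (19,18,c); (20,7,c); (20,16,c); (20,17,c); (21,8,c); (21,17,c); (21,18,c); (22,16,c); (22,17,c); (22,18,c); result: nodes: 5:vx, 6:vx, 7:vx, 8:vx, 9:vx, 14:tri, 15:tri, 16:vx, 17:vx, 18:vx, 19:tri, 20:tri, 21:tri, 22:tri edges: (14,5,c); (14,5,ck); (14,7,c); (14,8,c); (15,6,c); (15,8,c); (15,9,c); (19,6,c); (19,16,c); (19,18,c); (20,7,c); (20,16,c); (20,17,c); (21,8,c); (21,17,c); (21,18,c); (22,16,c); (22,17,c); (22,18,c)
step 2: rule r1; match: 0->14, 1->5, 2->7, 3->8; deleted nodes 14; deleted edges (14,5,c); (14,5,ck); (14,7,c); (14,8,c); added nodes 23, 24, 25, 26, 27, 28, 29; added edges (26,5,c); (26,23,c); (26,25,c); (27,7,c); (27,23,c); (27,24,c); (28,8,c); (28,24,c); (28,25,c); (29,23,c); (29,24,c); (29,25,c); result: nodes: 5:vx, 6:vx, 7:vx, 8:vx, 9:vx, 15:tri, 16:vx, 17:vx, 18:vx, 19:tri, 20:tri, 21:tri, 22:tri, 23:vx, 24:vx, 25:vx, 26:tri, 27:tri, 28:tri, 29:tri edges: (15,6,c); (15,8,c); (15,9,c); (19,6,c); (19,16,c); (19,18,c); (20,7,c); (20,16,c); (20,17,c); (21,8,c); (21,17,c); (21,18,c); (22,16,c); (22,17,c); (22,18,c); (26,5,c); (26,23,c); (26,25,c); (27,7,c); (27,23,c); (27,24,c); (28,8,c); (28,24,c); (28,25,c); (29,23,c); (29,24,c); (29,25,c)
final:
nodes: 5:vx, 6:vx, 7:vx, 8:vx, 9:vx, 15:tri, 16:vx, 17:vx, 18:vx, 19:tri, 20:tri, 21:tri, 22:tri, 23:vx, 24:vx, 25:vx, 26:tri, 27:tri, 28:tri, 29:tri
edges: (15,6,c); (15,8,c); (15,9,c); (19,6,c); (19,16,c); (19,18,c); (20,7,c); (20,16,c); (20,17,c); (21,8,c); (21,17,c); (21,18,c); (22,16,c); (22,17,c); (22,18,c); (26,5,c); (26,23,c); (26,25,c); (27,7,c); (27,23,c); (27,24,c); (28,8,c); (28,24,c); (28,25,c); (29,23,c); (29,24,c); (29,25,c)


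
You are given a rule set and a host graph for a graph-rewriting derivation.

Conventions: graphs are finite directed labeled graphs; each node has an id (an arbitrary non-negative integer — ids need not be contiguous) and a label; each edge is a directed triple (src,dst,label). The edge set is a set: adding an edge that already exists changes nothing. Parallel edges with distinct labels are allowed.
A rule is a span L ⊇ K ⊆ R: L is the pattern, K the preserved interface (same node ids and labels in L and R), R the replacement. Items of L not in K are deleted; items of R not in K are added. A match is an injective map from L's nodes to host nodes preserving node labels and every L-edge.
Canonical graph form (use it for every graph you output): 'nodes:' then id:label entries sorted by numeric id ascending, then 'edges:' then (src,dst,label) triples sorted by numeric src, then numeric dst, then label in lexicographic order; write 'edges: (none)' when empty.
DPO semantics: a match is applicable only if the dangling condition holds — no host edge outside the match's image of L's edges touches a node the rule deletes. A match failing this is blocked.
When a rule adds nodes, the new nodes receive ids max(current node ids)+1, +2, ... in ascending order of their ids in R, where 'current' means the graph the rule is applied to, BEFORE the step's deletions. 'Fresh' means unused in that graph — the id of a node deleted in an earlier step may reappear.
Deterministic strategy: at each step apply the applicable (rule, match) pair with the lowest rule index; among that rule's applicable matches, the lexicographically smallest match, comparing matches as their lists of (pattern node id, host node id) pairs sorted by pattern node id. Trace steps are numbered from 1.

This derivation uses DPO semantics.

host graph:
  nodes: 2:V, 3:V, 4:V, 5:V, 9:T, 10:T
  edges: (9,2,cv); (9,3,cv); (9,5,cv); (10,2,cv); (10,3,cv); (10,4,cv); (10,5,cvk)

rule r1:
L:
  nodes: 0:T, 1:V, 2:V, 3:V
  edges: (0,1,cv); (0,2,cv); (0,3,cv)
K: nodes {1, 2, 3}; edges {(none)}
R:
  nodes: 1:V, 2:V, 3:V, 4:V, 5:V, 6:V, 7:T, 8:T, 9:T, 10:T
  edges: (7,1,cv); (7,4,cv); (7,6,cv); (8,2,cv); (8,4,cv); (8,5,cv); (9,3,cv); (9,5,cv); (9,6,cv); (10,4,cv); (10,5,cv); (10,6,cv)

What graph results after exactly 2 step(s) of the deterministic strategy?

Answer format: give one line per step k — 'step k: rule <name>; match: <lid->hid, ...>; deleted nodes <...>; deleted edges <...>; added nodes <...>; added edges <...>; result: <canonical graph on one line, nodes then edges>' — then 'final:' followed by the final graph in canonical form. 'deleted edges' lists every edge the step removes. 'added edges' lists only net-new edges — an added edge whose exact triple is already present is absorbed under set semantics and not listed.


step 1: rule r1; match: 0->9, 1->2, 2->3, 3->5; deleted nodes 9; deleted edges (9,2,cv); (9,3,cv); (9,5,cv); added nodes 11, 12, 13, 14, 15, 16, 17; added edges (14,2,cv); (14,11,cv); (14,13,cv); (15,3,cv); (15,11,cv); (15,12,cv); (16,5,cv); (16,12,cv); (16,13,cv); (17,11,cv); (17,12,cv); (17,13,cv); result: nodes: 2:V, 3:V, 4:V, 5:V, 10:T, 11:V, 12:V, 13:V, 14:T, 15:T, 16:T, 17:T edges: (10,2,cv); (10,3,cv); (10,4,cv); (10,5,cvk); (14,2,cv); (14,11,cv); (14,13,cv); (15,3,cv); (15,11,cv); (15,12,cv); (16,5,cv); (16,12,cv); (16,13,cv); (17,11,cv); (17,12,cv); (17,13,cv)
step 2: rule r1; match: 0->14, 1->2, 2->11, 3->13; deleted nodes 14; deleted edges (14,2,cv); (14,11,cv); (14,13,cv); added nodes 18, 19, 20, 21, 22, 23, 24; added edges (21,2,cv); (21,18,cv); (21,20,cv); (22,11,cv); (22,18,cv); (22,19,cv); (23,13,cv); (23,19,cv); (23,20,cv); (24,18,cv); (24,19,cv); (24,20,cv); result: nodes: 2:V, 3:V, 4:V, 5:V, 10:T, 11:V, 12:V, 13:V, 15:T, 16:T, 17:T, 18:V, 19:V, 20:V, 21:T, 22:T, 23:T, 24:T edges: (10,2,cv); (10,3,cv); (10,4,cv); (10,5,cvk); (15,3,cv); (15,11,cv); (15,12,cv); (16,5,cv); (16,12,cv); (16,13,cv); (17,11,cv); (17,12,cv); (17,13,cv); (21,2,cv); (21,18,cv); (21,20,cv); (22,11,cv); (22,18,cv); (22,19,cv); (23,13,cv); (23,19,cv); (23,20,cv); (24,18,cv); (24,19,cv); (24,20,cv)
final:
nodes: 2:V, 3:V, 4:V, 5:V, 10:T, 11:V, 12:V, 13:V, 15:T, 16:T, 17:T, 18:V, 19:V, 20:V, 21:T, 22:T, 23:T, 24:T
edges: (10,2,cv); (10,3,cv); (10,4,cv); (10,5,cvk); (15,3,cv); (15,11,cv); (15,12,cv); (16,5,cv); (16,12,cv); (16,13,cv); (17,11,cv); (17,12,cv); (17,13,cv); (21,2,cv); (21,18,cv); (21,20,cv); (22,11,cv); (22,18,cv); (22,19,cv); (23,13,cv); (23,19,cv); (23,20,cv); (24,18,cv); (24,19,cv); (24,20,cv)


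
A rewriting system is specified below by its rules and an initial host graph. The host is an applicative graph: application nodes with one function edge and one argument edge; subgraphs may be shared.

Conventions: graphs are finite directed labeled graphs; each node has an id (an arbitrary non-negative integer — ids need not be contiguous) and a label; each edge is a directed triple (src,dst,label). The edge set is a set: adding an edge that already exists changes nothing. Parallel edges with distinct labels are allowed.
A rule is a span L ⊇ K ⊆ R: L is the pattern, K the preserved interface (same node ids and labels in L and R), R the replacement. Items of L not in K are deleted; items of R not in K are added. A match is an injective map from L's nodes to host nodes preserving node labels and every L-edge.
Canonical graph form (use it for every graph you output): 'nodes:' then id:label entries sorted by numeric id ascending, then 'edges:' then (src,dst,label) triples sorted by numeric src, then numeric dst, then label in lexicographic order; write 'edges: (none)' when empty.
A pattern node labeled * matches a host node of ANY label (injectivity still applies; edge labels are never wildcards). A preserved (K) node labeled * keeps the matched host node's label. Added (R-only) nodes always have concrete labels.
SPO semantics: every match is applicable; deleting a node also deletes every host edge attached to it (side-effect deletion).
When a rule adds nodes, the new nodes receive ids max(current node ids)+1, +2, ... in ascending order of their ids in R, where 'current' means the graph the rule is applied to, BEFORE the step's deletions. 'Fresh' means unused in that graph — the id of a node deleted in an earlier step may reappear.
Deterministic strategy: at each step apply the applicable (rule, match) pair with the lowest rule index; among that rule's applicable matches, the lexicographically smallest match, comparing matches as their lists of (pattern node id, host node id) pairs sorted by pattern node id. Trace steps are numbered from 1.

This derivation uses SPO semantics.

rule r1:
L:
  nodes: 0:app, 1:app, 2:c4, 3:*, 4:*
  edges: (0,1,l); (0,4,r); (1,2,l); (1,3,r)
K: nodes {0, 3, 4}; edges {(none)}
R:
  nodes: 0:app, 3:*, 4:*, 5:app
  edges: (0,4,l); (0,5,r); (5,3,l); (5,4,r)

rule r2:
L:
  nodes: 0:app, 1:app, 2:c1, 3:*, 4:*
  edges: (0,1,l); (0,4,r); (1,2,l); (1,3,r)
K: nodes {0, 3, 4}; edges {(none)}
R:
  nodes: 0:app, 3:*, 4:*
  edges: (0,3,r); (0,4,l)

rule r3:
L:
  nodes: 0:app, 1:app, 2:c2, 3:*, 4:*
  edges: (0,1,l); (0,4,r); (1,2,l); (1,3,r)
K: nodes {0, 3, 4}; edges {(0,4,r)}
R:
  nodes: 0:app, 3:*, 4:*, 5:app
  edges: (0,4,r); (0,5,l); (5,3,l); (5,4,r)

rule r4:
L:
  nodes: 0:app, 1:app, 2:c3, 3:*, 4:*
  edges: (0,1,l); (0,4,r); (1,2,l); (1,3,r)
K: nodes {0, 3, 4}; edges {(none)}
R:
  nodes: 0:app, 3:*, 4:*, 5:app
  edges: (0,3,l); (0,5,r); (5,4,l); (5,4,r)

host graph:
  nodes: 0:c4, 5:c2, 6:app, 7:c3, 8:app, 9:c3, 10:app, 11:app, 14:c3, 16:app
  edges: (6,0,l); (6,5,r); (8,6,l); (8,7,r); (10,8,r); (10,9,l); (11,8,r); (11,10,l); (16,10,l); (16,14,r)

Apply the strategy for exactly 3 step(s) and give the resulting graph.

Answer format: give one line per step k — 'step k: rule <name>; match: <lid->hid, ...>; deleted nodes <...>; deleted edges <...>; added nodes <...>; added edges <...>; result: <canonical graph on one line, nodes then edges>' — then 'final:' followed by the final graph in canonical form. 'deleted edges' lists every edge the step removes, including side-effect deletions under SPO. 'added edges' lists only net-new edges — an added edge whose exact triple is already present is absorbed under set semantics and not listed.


step 1: rule r1; match: 0->8, 1->6, 2->0, 3->5, 4->7; deleted nodes 0, 6; deleted edges (6,0,l); (6,5,r); (8,6,l); (8,7,r); added nodes 17; added edges (8,7,l); (8,17,r); (17,5,l); (17,7,r); result: nodes: 5:c2, 7:c3, 8:app, 9:c3, 10:app, 11:app, 14:c3, 16:app, 17:app edges: (8,7,l); (8,17,r); (10,8,r); (10,9,l); (11,8,r); (11,10,l); (16,10,l); (16,14,r); (17,5,l); (17,7,r)
step 2: rule r4; match: 0->16, 1->10, 2->9, 3->8, 4->14; deleted nodes 9, 10; deleted edges (10,8,r); (10,9,l); (11,10,l); (16,10,l); (16,14,r); added nodes 18; added edges (16,8,l); (16,18,r); (18,14,l); (18,14,r); result: nodes: 5:c2, 7:c3, 8:app, 11:app, 14:c3, 16:app, 17:app, 18:app edges: (8,7,l); (8,17,r); (11,8,r); (16,8,l); (16,18,r); (17,5,l); (17,7,r); (18,14,l); (18,14,r)
step 3: rule r4; match: 0->16, 1->8, 2->7, 3->17, 4->18; deleted nodes 7, 8; deleted edges (8,7,l); (8,17,r); (11,8,r); (16,8,l); (16,18,r); (17,7,r); added nodes 19; added edges (16,17,l); (16,19,r); (19,18,l); (19,18,r); result: nodes: 5:c2, 11:app, 14:c3, 16:app, 17:app, 18:app, 19:app edges: (16,17,l); (16,19,r); (17,5,l); (18,14,l); (18,14,r); (19,18,l); (19,18,r)
final:
nodes: 5:c2, 11:app, 14:c3, 16:app, 17:app, 18:app, 19:app
edges: (16,17,l); (16,19,r); (17,5,l); (18,14,l); (18,14,r); (19,18,l); (19,18,r)


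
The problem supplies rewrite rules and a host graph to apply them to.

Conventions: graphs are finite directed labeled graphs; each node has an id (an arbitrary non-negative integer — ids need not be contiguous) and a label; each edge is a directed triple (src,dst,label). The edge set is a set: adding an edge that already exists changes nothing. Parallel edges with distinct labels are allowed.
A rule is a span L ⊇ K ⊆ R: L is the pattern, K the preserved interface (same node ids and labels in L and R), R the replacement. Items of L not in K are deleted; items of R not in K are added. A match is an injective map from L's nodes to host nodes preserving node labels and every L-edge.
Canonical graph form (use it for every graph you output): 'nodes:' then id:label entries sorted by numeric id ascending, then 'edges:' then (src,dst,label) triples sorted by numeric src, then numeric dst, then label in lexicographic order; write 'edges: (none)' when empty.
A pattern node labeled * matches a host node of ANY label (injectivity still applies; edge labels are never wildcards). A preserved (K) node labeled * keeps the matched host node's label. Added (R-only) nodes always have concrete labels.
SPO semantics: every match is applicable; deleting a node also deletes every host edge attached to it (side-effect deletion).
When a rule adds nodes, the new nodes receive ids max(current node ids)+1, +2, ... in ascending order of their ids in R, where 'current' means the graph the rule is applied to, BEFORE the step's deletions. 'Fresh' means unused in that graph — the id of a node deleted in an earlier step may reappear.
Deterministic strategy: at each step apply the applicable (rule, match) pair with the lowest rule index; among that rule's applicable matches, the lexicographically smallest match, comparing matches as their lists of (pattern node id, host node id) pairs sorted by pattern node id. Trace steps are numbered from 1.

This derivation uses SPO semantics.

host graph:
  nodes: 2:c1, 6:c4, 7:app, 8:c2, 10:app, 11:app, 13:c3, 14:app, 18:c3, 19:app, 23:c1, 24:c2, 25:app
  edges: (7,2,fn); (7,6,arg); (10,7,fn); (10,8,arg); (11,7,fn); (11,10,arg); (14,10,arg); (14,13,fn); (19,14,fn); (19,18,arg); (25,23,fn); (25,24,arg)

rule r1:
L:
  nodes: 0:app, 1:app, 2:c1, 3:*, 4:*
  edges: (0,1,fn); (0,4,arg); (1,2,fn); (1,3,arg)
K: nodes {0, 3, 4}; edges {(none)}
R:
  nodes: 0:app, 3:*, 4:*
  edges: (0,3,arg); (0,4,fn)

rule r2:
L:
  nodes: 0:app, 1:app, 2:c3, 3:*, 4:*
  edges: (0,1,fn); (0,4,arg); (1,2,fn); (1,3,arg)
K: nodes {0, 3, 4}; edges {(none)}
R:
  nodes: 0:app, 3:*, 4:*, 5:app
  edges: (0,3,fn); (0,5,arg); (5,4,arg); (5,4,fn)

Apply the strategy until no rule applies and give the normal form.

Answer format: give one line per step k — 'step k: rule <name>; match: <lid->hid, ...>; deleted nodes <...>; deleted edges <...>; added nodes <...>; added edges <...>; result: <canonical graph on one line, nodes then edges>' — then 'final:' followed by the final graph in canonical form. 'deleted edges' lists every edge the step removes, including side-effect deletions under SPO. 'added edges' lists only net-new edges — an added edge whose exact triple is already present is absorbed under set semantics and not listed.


step 1: rule r1; match: 0->10, 1->7, 2->2, 3->6, 4->8; deleted nodes 2, 7; deleted edges (7,2,fn); (7,6,arg); (10,7,fn); (10,8,arg); (11,7,fn); added nodes (none); added edges (10,6,arg); (10,8,fn); result: nodes: 6:c4, 8:c2, 10:app, 11:app, 13:c3, 14:app, 18:c3, 19:app, 23:c1, 24:c2, 25:app edges: (10,6,arg); (10,8,fn); (11,10,arg); (14,10,arg); (14,13,fn); (19,14,fn); (19,18,arg); (25,23,fn); (25,24,arg)
step 2: rule r2; match: 0->19, 1->14, 2->13, 3->10, 4->18; deleted nodes 13, 14; deleted edges (14,10,arg); (14,13,fn); (19,14,fn); (19,18,arg); added nodes 26; added edges (19,10,fn); (19,26,arg); (26,18,arg); (26,18,fn); result: nodes: 6:c4, 8:c2, 10:app, 11:app, 18:c3, 19:app, 23:c1, 24:c2, 25:app, 26:app edges: (10,6,arg); (10,8,fn); (11,10,arg); (19,10,fn); (19,26,arg); (25,23,fn); (25,24,arg); (26,18,arg); (26,18,fn)
final:
nodes: 6:c4, 8:c2, 10:app, 11:app, 18:c3, 19:app, 23:c1, 24:c2, 25:app, 26:app
edges: (10,6,arg); (10,8,fn); (11,10,arg); (19,10,fn); (19,26,arg); (25,23,fn); (25,24,arg); (26,18,arg); (26,18,fn)


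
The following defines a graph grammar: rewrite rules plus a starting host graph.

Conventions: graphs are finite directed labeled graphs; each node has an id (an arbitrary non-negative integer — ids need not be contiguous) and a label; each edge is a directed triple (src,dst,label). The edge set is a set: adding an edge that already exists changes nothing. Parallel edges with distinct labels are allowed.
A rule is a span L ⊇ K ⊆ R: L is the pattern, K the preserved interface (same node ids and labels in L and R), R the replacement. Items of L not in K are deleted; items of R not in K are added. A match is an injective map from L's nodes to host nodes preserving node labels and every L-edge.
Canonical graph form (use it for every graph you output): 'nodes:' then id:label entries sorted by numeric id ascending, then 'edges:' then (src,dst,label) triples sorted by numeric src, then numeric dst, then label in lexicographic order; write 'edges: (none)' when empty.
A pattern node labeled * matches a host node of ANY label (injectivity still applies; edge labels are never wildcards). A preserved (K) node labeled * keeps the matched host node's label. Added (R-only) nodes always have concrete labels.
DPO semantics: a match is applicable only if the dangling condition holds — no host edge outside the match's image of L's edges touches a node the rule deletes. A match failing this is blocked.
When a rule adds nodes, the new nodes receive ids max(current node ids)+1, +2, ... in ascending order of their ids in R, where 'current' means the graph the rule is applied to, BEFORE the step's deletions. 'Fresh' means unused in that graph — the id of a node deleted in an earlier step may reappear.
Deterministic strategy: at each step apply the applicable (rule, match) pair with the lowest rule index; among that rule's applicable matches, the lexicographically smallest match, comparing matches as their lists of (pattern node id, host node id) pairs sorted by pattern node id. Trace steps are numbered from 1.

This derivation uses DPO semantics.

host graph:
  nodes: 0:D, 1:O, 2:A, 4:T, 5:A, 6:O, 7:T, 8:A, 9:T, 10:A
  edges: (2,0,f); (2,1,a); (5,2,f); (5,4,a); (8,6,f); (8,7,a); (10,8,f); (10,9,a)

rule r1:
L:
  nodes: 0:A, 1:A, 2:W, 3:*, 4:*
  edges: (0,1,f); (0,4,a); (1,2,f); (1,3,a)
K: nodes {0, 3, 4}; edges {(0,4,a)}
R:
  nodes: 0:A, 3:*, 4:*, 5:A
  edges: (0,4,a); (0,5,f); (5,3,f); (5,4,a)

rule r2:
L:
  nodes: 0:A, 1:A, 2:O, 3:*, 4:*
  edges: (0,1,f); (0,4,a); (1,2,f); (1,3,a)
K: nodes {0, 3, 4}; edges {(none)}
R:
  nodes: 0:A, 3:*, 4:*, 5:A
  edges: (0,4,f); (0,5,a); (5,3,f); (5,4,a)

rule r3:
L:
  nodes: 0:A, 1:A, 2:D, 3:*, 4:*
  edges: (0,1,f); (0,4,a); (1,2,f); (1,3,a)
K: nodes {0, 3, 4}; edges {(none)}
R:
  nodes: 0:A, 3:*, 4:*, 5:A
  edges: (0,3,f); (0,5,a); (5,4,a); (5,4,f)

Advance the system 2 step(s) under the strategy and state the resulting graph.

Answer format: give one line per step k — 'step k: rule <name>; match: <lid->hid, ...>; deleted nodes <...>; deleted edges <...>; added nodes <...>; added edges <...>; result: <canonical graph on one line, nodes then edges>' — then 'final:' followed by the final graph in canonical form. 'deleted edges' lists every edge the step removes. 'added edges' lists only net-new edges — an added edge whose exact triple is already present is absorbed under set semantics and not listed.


step 1: rule r2; match: 0->10, 1->8, 2->6, 3->7, 4->9; deleted nodes 6, 8; deleted edges (8,6,f); (8,7,a); (10,8,f); (10,9,a); added nodes 11; added edges (10,9,f); (10,11,a); (11,7,f); (11,9,a); result: nodes: 0:D, 1:O, 2:A, 4:T, 5:A, 7:T, 9:T, 10:A, 11:A edges: (2,0,f); (2,1,a); (5,2,f); (5,4,a); (10,9,f); (10,11,a); (11,7,f); (11,9,a)
step 2: rule r3; match: 0->5, 1->2, 2->0, 3->1, 4->4; deleted nodes 0, 2; deleted edges (2,0,f); (2,1,a); (5,2,f); (5,4,a); added nodes 12; added edges (5,1,f); (5,12,a); (12,4,a); (12,4,f); result: nodes: 1:O, 4:T, 5:A, 7:T, 9:T, 10:A, 11:A, 12:A edges: (5,1,f); (5,12,a); (10,9,f); (10,11,a); (11,7,f); (11,9,a); (12,4,a); (12,4,f)
final:
nodes: 1:O, 4:T, 5:A, 7:T, 9:T, 10:A, 11:A, 12:A
edges: (5,1,f); (5,12,a); (10,9,f); (10,11,a); (11,7,f); (11,9,a); (12,4,a); (12,4,f)


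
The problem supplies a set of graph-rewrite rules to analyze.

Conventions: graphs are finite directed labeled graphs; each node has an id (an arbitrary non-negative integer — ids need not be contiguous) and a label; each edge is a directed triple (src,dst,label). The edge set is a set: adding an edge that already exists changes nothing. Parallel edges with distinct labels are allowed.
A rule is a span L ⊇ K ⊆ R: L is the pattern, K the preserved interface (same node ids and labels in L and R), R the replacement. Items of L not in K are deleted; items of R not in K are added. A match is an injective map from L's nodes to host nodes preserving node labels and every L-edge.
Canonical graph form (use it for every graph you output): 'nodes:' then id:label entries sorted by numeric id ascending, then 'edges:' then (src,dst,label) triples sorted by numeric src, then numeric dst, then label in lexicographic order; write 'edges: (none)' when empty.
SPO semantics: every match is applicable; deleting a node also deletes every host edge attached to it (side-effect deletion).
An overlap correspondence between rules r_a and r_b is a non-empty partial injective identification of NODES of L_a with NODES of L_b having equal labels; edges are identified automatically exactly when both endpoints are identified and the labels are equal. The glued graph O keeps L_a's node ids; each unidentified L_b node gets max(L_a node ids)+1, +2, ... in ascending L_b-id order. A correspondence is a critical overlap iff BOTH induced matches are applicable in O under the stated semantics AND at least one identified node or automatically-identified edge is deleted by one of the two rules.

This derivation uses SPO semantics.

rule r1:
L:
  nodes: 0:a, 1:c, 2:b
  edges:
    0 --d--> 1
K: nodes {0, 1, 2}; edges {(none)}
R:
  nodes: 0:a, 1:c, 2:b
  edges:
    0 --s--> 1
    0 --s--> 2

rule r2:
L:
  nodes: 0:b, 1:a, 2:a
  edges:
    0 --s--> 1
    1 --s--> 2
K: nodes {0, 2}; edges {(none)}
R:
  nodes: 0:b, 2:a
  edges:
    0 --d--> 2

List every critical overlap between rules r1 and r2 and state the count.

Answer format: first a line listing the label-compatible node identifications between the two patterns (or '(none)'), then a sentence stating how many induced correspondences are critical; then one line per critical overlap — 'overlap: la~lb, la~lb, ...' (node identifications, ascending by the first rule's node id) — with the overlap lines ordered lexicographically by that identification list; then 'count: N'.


label-compatible node identifications between L(r1) and L(r2): 0~1, 0~2, 2~0
2 of the induced correspondences are critical overlaps of r1 and r2.
overlap: 0~1
overlap: 0~1, 2~0
count: 2
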